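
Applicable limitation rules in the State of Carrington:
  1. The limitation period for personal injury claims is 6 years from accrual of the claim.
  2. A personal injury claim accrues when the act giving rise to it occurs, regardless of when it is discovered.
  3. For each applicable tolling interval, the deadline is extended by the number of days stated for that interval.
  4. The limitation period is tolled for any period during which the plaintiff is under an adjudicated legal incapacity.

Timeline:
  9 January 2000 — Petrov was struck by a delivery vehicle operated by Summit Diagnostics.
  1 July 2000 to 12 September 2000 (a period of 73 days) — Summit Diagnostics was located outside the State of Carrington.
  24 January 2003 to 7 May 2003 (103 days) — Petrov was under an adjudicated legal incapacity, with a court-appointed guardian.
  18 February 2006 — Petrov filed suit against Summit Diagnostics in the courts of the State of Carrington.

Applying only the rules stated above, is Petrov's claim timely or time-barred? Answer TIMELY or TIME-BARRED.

TIMELY

The claim accrued on 9 January 2000, the date of the act.
The untolled deadline — 6 years after 9 January 2000 — is 9 January 2006.
Because the plaintiff's legal incapacity ran from 24 January 2003 to 7 May 2003, the deadline is extended by 103 days to 22 April 2006.
No stated provision tolls the period for the defendant's absence, so the interval from 1 July 2000 to 12 September 2000 has no effect on the deadline.
Filing on 18 February 2006 beat the 22 April 2006 deadline — the action is timely.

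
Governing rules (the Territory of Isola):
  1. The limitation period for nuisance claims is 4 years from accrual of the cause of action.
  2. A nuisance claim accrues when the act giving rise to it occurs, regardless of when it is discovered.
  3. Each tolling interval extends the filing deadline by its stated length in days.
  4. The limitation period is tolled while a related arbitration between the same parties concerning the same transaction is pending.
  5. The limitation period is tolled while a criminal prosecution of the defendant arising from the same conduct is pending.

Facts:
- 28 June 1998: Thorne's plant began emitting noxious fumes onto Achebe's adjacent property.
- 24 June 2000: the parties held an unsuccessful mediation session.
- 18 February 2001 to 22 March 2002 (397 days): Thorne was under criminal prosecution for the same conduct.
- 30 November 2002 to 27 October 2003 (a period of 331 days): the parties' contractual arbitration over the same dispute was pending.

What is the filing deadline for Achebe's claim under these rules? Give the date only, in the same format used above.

The limitation period began to run on 28 June 1998.
4 years from 28 June 1998 is 28 June 2002.
The pending criminal prosecution from 18 February 2001 to 22 March 2002 tolled the period for 397 days, extending the deadline to 30 July 2003.
Because the pending related arbitration ran from 30 November 2002 to 27 October 2003, the deadline is extended by 331 days to 25 June 2004.
None of the other events listed affects the running of the period under the stated rules.

25 June 2004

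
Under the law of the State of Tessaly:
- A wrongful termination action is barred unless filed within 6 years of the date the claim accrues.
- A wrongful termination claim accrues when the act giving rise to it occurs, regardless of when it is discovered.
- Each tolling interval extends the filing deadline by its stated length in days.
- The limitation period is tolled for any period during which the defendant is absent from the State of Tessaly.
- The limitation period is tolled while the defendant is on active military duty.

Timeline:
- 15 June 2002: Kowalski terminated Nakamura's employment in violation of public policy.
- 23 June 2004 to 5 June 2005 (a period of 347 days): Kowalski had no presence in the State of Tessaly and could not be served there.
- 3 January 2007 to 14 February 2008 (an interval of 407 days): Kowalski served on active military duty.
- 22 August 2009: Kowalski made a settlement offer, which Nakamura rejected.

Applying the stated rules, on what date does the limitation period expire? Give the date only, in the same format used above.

9 July 2010

The limitation period began to run on 15 June 2002.
Adding the 6 years base period to 15 June 2002 gives a deadline of 15 June 2008, before any tolling.
The period was tolled for 347 days by the defendant's absence from the jurisdiction (23 June 2004 to 5 June 2005), pushing the deadline to 28 May 2009.
The period was tolled for 407 days by the defendant's active military service (3 January 2007 to 14 February 2008), pushing the deadline to 9 July 2010.
None of the other events listed affects the running of the period under the stated rules.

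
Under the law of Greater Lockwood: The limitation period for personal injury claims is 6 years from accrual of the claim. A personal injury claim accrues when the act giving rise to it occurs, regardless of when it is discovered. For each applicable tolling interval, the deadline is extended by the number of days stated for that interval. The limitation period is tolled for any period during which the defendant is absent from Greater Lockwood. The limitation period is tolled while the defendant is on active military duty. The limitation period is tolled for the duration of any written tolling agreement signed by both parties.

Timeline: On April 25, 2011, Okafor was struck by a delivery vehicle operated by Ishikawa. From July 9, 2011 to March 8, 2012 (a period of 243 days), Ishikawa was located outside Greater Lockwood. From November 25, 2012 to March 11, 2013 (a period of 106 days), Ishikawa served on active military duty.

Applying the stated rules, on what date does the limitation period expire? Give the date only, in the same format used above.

April 9, 2018

The claim accrued on April 25, 2011, when the wrongful act occurred.
The untolled deadline — 6 years after April 25, 2011 — is April 25, 2017.
The defendant's absence from the jurisdiction from July 9, 2011 to March 8, 2012 tolled the period for 243 days, extending the deadline to December 24, 2017.
The period was tolled for 106 days by the defendant's active military service (November 25, 2012 to March 11, 2013), pushing the deadline to April 9, 2018.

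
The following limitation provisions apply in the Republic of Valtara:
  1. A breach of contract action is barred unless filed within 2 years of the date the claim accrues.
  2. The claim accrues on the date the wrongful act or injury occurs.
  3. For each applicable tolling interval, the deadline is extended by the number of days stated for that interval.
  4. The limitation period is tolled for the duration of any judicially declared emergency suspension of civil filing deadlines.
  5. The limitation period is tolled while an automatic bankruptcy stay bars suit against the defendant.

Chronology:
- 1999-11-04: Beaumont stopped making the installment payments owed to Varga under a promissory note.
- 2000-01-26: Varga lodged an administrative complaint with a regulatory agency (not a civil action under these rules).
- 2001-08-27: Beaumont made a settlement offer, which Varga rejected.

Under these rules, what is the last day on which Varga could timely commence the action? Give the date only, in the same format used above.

The claim accrued on 1999-11-04, when the wrongful act occurred.
The untolled deadline — 2 years after 1999-11-04 — is 2001-11-04.
None of the other events listed affects the running of the period under the stated rules.

2001-11-04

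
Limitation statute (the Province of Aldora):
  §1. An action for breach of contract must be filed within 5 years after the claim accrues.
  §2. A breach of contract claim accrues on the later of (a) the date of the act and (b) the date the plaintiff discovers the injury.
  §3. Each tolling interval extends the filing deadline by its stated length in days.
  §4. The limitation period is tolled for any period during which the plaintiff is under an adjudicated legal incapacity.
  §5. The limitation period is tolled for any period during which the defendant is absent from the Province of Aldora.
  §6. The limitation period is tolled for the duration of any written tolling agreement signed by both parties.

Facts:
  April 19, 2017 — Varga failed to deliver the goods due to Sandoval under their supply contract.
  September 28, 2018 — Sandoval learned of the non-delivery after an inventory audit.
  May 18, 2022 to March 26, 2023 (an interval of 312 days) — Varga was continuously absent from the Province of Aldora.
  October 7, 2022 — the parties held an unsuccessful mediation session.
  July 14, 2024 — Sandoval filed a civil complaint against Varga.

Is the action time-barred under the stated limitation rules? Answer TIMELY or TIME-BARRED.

The claim accrued on September 28, 2018 — the later of the April 19, 2017 act and the September 28, 2018 discovery.
The untolled deadline — 5 years after September 28, 2018 — is September 28, 2023.
The defendant's absence from the jurisdiction from May 18, 2022 to March 26, 2023 tolled the period for 312 days, extending the deadline to August 5, 2024.
None of the other events listed affects the running of the period under the stated rules.
Sandoval filed on July 14, 2024, before the August 5, 2024 deadline, so the action is timely.

TIMELY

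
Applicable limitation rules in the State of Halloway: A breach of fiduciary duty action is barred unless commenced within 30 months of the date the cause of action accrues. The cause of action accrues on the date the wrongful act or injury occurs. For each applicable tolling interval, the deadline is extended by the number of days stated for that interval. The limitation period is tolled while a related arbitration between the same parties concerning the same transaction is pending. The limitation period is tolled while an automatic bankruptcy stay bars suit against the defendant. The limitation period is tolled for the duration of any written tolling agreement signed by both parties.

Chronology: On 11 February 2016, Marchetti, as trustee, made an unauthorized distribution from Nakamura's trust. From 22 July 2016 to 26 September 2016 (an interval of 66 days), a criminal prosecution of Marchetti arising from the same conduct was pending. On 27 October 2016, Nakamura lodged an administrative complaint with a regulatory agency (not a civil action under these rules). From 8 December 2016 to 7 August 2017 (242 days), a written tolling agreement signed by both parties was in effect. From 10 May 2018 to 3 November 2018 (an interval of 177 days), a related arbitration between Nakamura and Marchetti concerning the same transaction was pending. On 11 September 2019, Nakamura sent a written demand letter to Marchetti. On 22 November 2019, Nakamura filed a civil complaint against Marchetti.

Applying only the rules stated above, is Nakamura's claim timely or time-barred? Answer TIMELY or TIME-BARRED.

TIME-BARRED

The cause of action accrued on 11 February 2016, the date of the act.
30 months from 11 February 2016 is 11 August 2018.
The written tolling agreement from 8 December 2016 to 7 August 2017 tolled the period for 242 days, extending the deadline to 10 April 2019.
The period was tolled for 177 days by the pending related arbitration (10 May 2018 to 3 November 2018), pushing the deadline to 4 October 2019.
No stated provision tolls the period for a criminal prosecution, so the interval from 22 July 2016 to 26 September 2016 has no effect on the deadline.
None of the other events listed affects the running of the period under the stated rules.
Nakamura filed on 22 November 2019, after the 4 October 2019 deadline, so the action is time-barred.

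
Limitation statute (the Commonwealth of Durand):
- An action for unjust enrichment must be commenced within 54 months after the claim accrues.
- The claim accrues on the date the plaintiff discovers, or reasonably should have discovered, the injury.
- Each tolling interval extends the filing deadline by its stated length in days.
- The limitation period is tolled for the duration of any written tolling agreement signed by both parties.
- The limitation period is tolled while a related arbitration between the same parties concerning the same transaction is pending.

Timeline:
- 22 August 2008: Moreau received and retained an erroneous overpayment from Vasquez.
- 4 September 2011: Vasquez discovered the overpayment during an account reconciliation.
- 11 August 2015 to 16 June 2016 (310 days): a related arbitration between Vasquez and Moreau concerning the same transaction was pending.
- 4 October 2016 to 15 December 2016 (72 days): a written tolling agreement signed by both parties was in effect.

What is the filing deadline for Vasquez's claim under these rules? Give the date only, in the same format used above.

Accrual is tied to discovery, so the period began on 4 September 2011 rather than on 22 August 2008 when the act occurred.
Adding the 54 months base period to 4 September 2011 gives a deadline of 4 March 2016, before any tolling.
The pending related arbitration from 11 August 2015 to 16 June 2016 tolled the period for 310 days, extending the deadline to 8 January 2017.
The written tolling agreement from 4 October 2016 to 15 December 2016 tolled the period for 72 days, extending the deadline to 21 March 2017.

21 March 2017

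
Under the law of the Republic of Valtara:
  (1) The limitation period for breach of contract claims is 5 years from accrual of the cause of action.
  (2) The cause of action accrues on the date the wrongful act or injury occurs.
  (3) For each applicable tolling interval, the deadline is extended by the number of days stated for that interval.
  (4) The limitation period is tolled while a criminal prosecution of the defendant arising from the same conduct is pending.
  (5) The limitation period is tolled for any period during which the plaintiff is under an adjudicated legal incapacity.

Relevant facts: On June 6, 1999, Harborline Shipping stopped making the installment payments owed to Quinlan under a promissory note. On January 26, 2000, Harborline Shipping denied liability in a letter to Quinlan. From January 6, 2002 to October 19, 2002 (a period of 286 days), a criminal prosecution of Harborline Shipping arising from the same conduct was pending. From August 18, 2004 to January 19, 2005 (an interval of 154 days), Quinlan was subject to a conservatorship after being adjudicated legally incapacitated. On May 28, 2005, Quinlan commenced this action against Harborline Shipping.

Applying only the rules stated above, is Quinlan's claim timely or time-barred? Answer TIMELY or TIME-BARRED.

The cause of action accrued on June 6, 1999, the date of the act.
The untolled deadline — 5 years after June 6, 1999 — is June 6, 2004.
The period was tolled for 286 days by the pending criminal prosecution (January 6, 2002 to October 19, 2002), pushing the deadline to March 19, 2005.
The period was tolled for 154 days by the plaintiff's legal incapacity (August 18, 2004 to January 19, 2005), pushing the deadline to August 20, 2005.
Nothing else in the chronology tolls or restarts the period.
Quinlan filed on May 28, 2005, before the August 20, 2005 deadline, so the action is timely.

TIMELY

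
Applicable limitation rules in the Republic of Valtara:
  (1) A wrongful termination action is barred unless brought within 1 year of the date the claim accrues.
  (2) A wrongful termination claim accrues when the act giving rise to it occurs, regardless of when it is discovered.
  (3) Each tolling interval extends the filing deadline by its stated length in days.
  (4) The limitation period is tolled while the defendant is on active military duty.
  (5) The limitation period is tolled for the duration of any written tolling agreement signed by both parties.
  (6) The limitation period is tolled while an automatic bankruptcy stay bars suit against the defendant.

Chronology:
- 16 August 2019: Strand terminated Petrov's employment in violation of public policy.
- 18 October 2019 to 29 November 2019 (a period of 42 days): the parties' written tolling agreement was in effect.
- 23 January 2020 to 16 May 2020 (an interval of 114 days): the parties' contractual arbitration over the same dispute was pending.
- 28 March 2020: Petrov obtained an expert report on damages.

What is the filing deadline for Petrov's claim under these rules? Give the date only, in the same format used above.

27 September 2020

The limitation period began to run on 16 August 2019.
1 year from 16 August 2019 is 16 August 2020.
Because the written tolling agreement ran from 18 October 2019 to 29 November 2019, the deadline is extended by 42 days to 27 September 2020.
The pending related arbitration from 23 January 2020 to 16 May 2020 does not toll the period, because no stated rule makes a pending arbitration a tolling event.
The other events in the timeline have no effect on the limitation period under the stated rules.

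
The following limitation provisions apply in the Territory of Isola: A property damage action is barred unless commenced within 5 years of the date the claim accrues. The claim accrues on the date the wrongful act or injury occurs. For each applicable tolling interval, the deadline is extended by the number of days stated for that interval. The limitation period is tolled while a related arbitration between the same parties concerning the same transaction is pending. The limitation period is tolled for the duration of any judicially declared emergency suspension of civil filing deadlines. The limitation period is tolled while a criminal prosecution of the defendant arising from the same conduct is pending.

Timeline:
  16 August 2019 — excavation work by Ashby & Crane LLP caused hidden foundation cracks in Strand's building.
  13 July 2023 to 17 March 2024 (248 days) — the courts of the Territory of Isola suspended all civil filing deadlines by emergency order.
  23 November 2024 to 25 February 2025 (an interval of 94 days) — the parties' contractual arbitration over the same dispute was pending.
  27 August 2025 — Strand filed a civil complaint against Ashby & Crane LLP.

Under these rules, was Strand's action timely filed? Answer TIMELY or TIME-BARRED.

TIME-BARRED

The claim accrued on 16 August 2019, when the wrongful act occurred.
Adding the 5 years base period to 16 August 2019 gives a deadline of 16 August 2024, before any tolling.
The emergency suspension of filing deadlines from 13 July 2023 to 17 March 2024 tolled the period for 248 days, extending the deadline to 21 April 2025.
The pending related arbitration from 23 November 2024 to 25 February 2025 tolled the period for 94 days, extending the deadline to 24 July 2025.
Filing on 27 August 2025 missed the 24 July 2025 deadline — the action is time-barred.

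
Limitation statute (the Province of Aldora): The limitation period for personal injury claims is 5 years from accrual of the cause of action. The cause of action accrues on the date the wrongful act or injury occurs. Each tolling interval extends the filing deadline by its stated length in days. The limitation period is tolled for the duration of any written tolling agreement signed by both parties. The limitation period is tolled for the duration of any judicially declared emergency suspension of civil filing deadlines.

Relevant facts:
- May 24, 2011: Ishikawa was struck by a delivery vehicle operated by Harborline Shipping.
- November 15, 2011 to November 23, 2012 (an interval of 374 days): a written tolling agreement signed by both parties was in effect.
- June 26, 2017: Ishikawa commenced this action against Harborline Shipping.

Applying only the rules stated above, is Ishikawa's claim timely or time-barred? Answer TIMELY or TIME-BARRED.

TIME-BARRED

The cause of action accrued on May 24, 2011, the date of the act.
5 years from May 24, 2011 is May 24, 2016.
The period was tolled for 374 days by the written tolling agreement (November 15, 2011 to November 23, 2012), pushing the deadline to June 2, 2017.
Ishikawa filed on June 26, 2017, after the June 2, 2017 deadline, so the action is time-barred.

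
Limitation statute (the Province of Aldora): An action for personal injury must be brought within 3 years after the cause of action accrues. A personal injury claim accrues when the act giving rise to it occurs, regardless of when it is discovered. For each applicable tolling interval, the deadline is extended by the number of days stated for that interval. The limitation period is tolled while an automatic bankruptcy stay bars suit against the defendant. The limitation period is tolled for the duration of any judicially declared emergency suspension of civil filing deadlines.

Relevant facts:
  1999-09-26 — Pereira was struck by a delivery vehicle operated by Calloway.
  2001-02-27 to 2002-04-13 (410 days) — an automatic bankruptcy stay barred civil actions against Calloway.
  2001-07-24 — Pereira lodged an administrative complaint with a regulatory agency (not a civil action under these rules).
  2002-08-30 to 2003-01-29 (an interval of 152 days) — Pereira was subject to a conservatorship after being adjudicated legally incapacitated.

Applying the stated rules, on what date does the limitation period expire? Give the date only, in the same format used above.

The cause of action accrued on 1999-09-26, the date of the act.
Adding the 3 years base period to 1999-09-26 gives a deadline of 2002-09-26, before any tolling.
The period was tolled for 410 days by the automatic bankruptcy stay (2001-02-27 to 2002-04-13), pushing the deadline to 2003-11-10.
No stated provision tolls the period for the plaintiff's incapacity, so the interval from 2002-08-30 to 2003-01-29 has no effect on the deadline.
None of the other events listed affects the running of the period under the stated rules.

2003-11-10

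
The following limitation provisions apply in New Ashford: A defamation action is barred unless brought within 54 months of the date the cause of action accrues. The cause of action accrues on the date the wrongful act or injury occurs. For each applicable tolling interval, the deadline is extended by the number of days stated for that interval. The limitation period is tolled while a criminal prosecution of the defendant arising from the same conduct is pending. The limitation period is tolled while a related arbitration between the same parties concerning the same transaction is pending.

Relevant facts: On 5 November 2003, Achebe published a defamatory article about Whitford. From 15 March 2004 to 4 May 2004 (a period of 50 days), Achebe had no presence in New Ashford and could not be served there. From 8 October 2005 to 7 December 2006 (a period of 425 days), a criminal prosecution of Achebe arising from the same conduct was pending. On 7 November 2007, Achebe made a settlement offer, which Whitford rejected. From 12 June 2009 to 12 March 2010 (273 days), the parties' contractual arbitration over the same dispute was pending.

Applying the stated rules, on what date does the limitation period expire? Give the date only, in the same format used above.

3 April 2010

The cause of action accrued on 5 November 2003, the date of the act.
Adding the 54 months base period to 5 November 2003 gives a deadline of 5 May 2008, before any tolling.
The pending criminal prosecution from 8 October 2005 to 7 December 2006 tolled the period for 425 days, extending the deadline to 4 July 2009.
The period was tolled for 273 days by the pending related arbitration (12 June 2009 to 12 March 2010), pushing the deadline to 3 April 2010.
Although the defendant's absence ran from 15 March 2004 to 4 May 2004, the stated rules do not make that a tolling event, so it is disregarded.
None of the other events listed affects the running of the period under the stated rules.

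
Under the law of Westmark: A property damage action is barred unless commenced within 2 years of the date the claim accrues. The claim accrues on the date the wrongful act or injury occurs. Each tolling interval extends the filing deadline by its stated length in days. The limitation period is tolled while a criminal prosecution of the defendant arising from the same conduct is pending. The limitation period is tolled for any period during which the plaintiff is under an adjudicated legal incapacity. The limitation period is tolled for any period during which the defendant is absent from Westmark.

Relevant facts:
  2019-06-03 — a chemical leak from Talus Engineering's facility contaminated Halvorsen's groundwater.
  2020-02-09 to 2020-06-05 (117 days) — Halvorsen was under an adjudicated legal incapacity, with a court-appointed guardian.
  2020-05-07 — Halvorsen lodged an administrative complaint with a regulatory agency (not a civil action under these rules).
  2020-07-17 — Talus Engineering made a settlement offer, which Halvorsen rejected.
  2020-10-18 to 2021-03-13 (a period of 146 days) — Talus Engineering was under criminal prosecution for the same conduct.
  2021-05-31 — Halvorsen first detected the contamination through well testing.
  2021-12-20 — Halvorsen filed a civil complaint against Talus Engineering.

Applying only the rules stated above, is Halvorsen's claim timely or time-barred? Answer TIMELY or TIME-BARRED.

The claim accrued on 2019-06-03, when the wrongful act occurred; under the stated occurrence rule the 2021-05-31 discovery does not delay accrual.
2 years from 2019-06-03 is 2021-06-03.
Because the plaintiff's legal incapacity ran from 2020-02-09 to 2020-06-05, the deadline is extended by 117 days to 2021-09-28.
Because the pending criminal prosecution ran from 2020-10-18 to 2021-03-13, the deadline is extended by 146 days to 2022-02-21.
The other events in the timeline have no effect on the limitation period under the stated rules.
Filing on 2021-12-20 beat the 2022-02-21 deadline — the action is timely.

TIMELY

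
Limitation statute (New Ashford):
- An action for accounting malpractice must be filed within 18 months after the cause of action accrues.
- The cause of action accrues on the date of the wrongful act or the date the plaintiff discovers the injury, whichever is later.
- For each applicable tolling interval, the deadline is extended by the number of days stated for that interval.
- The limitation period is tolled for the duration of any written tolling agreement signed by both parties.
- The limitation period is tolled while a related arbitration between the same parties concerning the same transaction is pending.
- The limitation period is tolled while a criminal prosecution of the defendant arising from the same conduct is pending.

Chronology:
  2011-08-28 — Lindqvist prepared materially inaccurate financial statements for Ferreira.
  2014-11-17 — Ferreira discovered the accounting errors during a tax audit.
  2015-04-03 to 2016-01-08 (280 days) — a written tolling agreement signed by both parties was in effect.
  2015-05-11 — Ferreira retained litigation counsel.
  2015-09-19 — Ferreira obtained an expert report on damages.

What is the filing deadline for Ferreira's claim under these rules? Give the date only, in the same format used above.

The claim accrued on 2014-11-17 — the later of the 2011-08-28 act and the 2014-11-17 discovery.
18 months from 2014-11-17 is 2016-05-17.
The written tolling agreement from 2015-04-03 to 2016-01-08 tolled the period for 280 days, extending the deadline to 2017-02-21.
The other events in the timeline have no effect on the limitation period under the stated rules.

2017-02-21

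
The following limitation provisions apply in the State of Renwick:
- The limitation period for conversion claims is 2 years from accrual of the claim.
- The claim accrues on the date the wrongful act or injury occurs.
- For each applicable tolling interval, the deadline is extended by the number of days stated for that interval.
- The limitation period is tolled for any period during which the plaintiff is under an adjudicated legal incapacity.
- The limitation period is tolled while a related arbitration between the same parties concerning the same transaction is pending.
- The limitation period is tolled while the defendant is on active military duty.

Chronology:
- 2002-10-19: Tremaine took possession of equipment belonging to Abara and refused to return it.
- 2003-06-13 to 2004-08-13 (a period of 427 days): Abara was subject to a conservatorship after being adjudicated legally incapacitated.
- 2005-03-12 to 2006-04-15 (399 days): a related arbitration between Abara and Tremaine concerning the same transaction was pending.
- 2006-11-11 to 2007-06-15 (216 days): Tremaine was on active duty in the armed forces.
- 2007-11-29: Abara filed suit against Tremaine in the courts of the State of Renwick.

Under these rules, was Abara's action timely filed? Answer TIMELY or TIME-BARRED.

The claim accrued on 2002-10-19, when the wrongful act occurred.
2 years from 2002-10-19 is 2004-10-19.
The period was tolled for 427 days by the plaintiff's legal incapacity (2003-06-13 to 2004-08-13), pushing the deadline to 2005-12-20.
The pending related arbitration from 2005-03-12 to 2006-04-15 tolled the period for 399 days, extending the deadline to 2007-01-23.
Because the defendant's active military service ran from 2006-11-11 to 2007-06-15, the deadline is extended by 216 days to 2007-08-27.
Filing on 2007-11-29 missed the 2007-08-27 deadline — the action is time-barred.

TIME-BARRED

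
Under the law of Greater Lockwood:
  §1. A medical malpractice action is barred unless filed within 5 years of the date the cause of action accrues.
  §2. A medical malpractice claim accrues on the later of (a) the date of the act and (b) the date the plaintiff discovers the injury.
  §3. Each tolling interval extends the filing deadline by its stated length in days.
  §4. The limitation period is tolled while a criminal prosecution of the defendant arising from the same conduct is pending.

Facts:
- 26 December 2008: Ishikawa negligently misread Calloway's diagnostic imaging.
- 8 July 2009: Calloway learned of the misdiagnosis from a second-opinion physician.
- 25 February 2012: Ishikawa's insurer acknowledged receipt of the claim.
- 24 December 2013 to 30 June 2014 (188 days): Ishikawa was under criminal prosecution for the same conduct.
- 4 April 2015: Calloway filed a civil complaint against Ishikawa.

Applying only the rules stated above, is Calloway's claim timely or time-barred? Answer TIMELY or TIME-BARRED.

TIME-BARRED

Because discovery on 8 July 2009 post-dates the 26 December 2008 act, accrual under the later-of rule falls on 8 July 2009.
Adding the 5 years base period to 8 July 2009 gives a deadline of 8 July 2014, before any tolling.
Because the pending criminal prosecution ran from 24 December 2013 to 30 June 2014, the deadline is extended by 188 days to 12 January 2015.
None of the other events listed affects the running of the period under the stated rules.
The 4 April 2015 filing falls after the 12 January 2015 deadline; the claim is time-barred.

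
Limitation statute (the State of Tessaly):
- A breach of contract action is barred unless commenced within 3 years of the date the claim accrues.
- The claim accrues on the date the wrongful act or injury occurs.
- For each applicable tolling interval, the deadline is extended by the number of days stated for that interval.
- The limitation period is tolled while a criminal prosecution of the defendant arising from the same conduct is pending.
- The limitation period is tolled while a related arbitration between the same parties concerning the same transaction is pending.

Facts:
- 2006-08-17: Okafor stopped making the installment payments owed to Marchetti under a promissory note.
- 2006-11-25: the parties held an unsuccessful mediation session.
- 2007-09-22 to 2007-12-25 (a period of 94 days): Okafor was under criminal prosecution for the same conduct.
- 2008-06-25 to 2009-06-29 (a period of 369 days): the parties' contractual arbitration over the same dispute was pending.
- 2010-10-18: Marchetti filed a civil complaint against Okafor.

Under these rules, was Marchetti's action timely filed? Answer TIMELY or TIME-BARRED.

TIMELY

The limitation period began to run on 2006-08-17.
The untolled deadline — 3 years after 2006-08-17 — is 2009-08-17.
Because the pending criminal prosecution ran from 2007-09-22 to 2007-12-25, the deadline is extended by 94 days to 2009-11-19.
The pending related arbitration from 2008-06-25 to 2009-06-29 tolled the period for 369 days, extending the deadline to 2010-11-23.
The other events in the timeline have no effect on the limitation period under the stated rules.
Filing on 2010-10-18 beat the 2010-11-23 deadline — the action is timely.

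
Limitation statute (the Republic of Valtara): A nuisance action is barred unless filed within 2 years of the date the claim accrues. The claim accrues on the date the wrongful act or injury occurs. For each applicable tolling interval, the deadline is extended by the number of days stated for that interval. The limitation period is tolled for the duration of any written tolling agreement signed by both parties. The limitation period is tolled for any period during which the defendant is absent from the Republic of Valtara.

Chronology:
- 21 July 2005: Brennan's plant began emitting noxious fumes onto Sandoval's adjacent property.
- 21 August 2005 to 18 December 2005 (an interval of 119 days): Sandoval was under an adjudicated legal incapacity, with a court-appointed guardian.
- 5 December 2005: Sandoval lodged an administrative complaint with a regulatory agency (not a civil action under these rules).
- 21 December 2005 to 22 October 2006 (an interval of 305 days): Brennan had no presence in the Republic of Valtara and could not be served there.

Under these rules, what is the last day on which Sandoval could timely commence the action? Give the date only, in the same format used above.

21 May 2008

The claim accrued on 21 July 2005, when the wrongful act occurred.
Adding the 2 years base period to 21 July 2005 gives a deadline of 21 July 2007, before any tolling.
The defendant's absence from the jurisdiction from 21 December 2005 to 22 October 2006 tolled the period for 305 days, extending the deadline to 21 May 2008.
Although the plaintiff's incapacity ran from 21 August 2005 to 18 December 2005, the stated rules do not make that a tolling event, so it is disregarded.
Nothing else in the chronology tolls or restarts the period.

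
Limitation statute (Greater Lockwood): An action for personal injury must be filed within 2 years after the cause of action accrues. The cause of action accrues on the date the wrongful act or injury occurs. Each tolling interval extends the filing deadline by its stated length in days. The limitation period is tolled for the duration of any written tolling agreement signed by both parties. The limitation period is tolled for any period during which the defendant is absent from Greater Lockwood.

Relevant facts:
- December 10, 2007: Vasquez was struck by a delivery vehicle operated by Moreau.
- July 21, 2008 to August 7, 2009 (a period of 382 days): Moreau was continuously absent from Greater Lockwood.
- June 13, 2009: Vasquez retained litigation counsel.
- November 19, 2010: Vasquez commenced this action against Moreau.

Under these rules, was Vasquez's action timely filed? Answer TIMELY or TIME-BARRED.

The cause of action accrued on December 10, 2007, the date of the act.
The untolled deadline — 2 years after December 10, 2007 — is December 10, 2009.
Because the defendant's absence from the jurisdiction ran from July 21, 2008 to August 7, 2009, the deadline is extended by 382 days to December 27, 2010.
None of the other events listed affects the running of the period under the stated rules.
The November 19, 2010 filing precedes the December 27, 2010 deadline; the claim is timely.

TIMELY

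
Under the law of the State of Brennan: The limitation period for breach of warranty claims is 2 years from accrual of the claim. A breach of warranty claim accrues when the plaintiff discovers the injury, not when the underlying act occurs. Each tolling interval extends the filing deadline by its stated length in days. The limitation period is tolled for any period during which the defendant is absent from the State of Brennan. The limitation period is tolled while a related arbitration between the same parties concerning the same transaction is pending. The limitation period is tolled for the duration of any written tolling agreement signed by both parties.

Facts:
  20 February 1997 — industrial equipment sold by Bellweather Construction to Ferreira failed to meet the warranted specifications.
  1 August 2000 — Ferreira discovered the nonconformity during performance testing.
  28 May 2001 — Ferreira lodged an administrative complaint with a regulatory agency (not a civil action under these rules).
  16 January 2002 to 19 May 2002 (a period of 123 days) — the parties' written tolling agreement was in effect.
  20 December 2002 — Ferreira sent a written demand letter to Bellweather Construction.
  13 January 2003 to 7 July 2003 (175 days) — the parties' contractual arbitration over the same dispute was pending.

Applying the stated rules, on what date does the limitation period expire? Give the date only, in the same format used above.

2 December 2002

The claim did not accrue until Ferreira discovered the injury on 1 August 2000; the 20 February 1997 act date does not start the clock under the stated rule.
Adding the 2 years base period to 1 August 2000 gives a deadline of 1 August 2002, before any tolling.
Because the written tolling agreement ran from 16 January 2002 to 19 May 2002, the deadline is extended by 123 days to 2 December 2002.
The pending related arbitration from 13 January 2003 to 7 July 2003 began after the period had already run on 2 December 2002, so it has no tolling effect.
The other events in the timeline have no effect on the limitation period under the stated rules.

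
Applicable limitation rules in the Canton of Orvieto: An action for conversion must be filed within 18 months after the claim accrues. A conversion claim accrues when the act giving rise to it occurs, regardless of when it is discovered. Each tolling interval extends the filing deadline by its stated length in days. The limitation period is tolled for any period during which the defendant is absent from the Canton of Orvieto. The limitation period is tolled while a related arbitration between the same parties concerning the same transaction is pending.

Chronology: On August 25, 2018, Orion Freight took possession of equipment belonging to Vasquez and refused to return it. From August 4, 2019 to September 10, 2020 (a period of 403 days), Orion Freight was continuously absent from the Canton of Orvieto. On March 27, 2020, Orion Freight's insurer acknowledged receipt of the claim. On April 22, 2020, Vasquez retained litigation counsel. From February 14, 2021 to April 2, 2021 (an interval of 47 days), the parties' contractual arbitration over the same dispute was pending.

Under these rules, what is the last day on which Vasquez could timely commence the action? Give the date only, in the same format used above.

The limitation period began to run on August 25, 2018.
18 months from August 25, 2018 is February 25, 2020.
Because the defendant's absence from the jurisdiction ran from August 4, 2019 to September 10, 2020, the deadline is extended by 403 days to April 3, 2021.
The pending related arbitration from February 14, 2021 to April 2, 2021 tolled the period for 47 days, extending the deadline to May 20, 2021.
The other events in the timeline have no effect on the limitation period under the stated rules.

May 20, 2021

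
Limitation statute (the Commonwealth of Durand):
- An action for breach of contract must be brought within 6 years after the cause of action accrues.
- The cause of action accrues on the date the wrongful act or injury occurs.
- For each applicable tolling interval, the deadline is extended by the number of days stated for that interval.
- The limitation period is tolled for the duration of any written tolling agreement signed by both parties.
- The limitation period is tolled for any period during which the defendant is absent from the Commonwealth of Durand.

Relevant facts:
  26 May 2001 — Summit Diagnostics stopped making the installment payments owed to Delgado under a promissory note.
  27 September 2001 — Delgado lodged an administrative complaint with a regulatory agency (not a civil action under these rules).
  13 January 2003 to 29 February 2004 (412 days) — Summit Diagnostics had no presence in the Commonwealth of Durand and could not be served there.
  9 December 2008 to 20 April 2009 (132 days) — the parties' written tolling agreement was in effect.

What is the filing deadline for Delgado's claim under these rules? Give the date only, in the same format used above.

The claim accrued on 26 May 2001, when the wrongful act occurred.
Adding the 6 years base period to 26 May 2001 gives a deadline of 26 May 2007, before any tolling.
The defendant's absence from the jurisdiction from 13 January 2003 to 29 February 2004 tolled the period for 412 days, extending the deadline to 11 July 2008.
The written tolling agreement from 9 December 2008 to 20 April 2009 began after the period had already run on 11 July 2008, so it has no tolling effect.
The other events in the timeline have no effect on the limitation period under the stated rules.

11 July 2008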